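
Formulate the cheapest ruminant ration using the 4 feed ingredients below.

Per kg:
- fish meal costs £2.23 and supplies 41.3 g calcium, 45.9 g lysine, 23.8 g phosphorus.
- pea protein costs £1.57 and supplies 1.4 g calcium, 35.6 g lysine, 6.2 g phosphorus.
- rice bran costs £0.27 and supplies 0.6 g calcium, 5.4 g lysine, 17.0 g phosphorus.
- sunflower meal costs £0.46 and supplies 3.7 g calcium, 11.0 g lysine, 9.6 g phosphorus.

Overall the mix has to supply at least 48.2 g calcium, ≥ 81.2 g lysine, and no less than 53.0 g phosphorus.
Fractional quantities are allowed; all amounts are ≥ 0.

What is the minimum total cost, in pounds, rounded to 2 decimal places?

Let x1 = kg of fish meal, x2 = kg of pea protein, x3 = kg of rice bran, x4 = kg of sunflower meal.
Minimise 2.23x1 + 1.57x2 + 0.27x3 + 0.46x4 subject to:
  41.3x1 + 1.4x2 + 0.6x3 + 3.7x4 ≥ 48.2   (calcium)
  45.9x1 + 35.6x2 + 5.4x3 + 11x4 ≥ 81.2   (lysine)
  23.8x1 + 6.2x2 + 17x3 + 9.6x4 ≥ 53   (phosphorus)
  x1, x2, x3, x4 ≥ 0.
The minimum-cost mix takes nothing from pea protein, rice bran — only fish meal, sunflower meal. The calcium and lysine requirements are met with equality.
Optimal quantities: fish meal = 0.8077 kg, sunflower meal = 4.012 kg.
Objective = 2.23·0.8077 + 0.46·4.012 = 3.6467.

£3.65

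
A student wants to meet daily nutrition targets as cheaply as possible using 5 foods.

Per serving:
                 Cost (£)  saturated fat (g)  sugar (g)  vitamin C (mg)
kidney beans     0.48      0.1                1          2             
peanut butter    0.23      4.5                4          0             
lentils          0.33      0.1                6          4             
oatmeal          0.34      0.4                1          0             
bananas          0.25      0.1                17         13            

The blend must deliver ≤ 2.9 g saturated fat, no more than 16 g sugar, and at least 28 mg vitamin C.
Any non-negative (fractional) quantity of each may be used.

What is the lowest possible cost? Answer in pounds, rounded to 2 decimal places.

£6.17

Set it up as a linear program. Let x1 = servings of kidney beans, x2 = servings of peanut butter, x3 = servings of lentils, x4 = servings of oatmeal, x5 = servings of bananas.
Minimise 0.48x1 + 0.23x2 + 0.33x3 + 0.34x4 + 0.25x5 s.t.:
  0.1x1 + 4.5x2 + 0.1x3 + 0.4x4 + 0.1x5 ≤ 2.9   (saturated fat)
  1x1 + 4x2 + 6x3 + 1x4 + 17x5 ≤ 16   (sugar)
  2x1 + 4x3 + 13x5 ≥ 28   (vitamin C)
  x1, x2, x3, x4, x5 ≥ 0.
At the optimum only kidney beans, bananas are positive (peanut butter, lentils, oatmeal = 0). There the sugar and vitamin C constraints are tight.
So kidney beans = 12.76 servings, bananas = 0.1905 servings.
Objective = 0.48·12.76 + 0.25·0.1905 = 6.1724.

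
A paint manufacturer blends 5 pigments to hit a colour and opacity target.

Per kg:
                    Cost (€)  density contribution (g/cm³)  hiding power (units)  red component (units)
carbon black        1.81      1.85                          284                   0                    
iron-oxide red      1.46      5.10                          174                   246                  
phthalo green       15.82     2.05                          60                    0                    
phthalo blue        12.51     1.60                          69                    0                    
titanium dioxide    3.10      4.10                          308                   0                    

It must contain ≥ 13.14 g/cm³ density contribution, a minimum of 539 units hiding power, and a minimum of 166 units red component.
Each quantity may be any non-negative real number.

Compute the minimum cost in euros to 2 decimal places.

€4.29

Set it up as a linear program. Let x1 = kg of carbon black, x2 = kg of iron-oxide red, x3 = kg of phthalo green, x4 = kg of phthalo blue, x5 = kg of titanium dioxide.
Minimize 1.81x1 + 1.46x2 + 15.82x3 + 12.51x4 + 3.1x5 s.t.:
  1.85x1 + 5.1x2 + 2.05x3 + 1.6x4 + 4.1x5 ≥ 13.14   (density contribution)
  284x1 + 174x2 + 60x3 + 69x4 + 308x5 ≥ 539   (hiding power)
  246x2 ≥ 166   (red component)
  x1, x2, x3, x4, x5 ≥ 0.
The cheapest feasible vertex uses only carbon black, iron-oxide red; phthalo green, phthalo blue, titanium dioxide are not used. The density contribution and hiding power requirements are met with equality.
Optimal quantities: carbon black = 0.4106 kg, iron-oxide red = 2.428 kg.
Total cost: 1.81·0.4106 + 1.46·2.428 = 4.2881.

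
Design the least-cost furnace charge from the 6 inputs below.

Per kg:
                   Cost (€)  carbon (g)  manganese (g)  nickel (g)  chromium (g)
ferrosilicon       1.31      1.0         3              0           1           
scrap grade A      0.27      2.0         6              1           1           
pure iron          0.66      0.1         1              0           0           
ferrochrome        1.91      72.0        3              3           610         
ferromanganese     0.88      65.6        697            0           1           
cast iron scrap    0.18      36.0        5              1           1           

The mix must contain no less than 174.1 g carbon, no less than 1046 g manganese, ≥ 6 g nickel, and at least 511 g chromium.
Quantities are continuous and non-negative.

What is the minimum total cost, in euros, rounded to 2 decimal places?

Let x1 = kg of ferrosilicon, x2 = kg of scrap grade A, x3 = kg of pure iron, x4 = kg of ferrochrome, x5 = kg of ferromanganese, x6 = kg of cast iron scrap.
Minimise 1.31x1 + 0.27x2 + 0.66x3 + 1.91x4 + 0.88x5 + 0.18x6 subject to:
  1x1 + 2x2 + 0.1x3 + 72x4 + 65.6x5 + 36x6 ≥ 174.1   (carbon)
  3x1 + 6x2 + 1x3 + 3x4 + 697x5 + 5x6 ≥ 1046   (manganese)
  1x2 + 3x4 + 1x6 ≥ 6   (nickel)
  1x1 + 1x2 + 610x4 + 1x5 + 1x6 ≥ 511   (chromium)
  x1, x2, x3, x4, x5, x6 ≥ 0.
At the optimum only ferrochrome, ferromanganese, cast iron scrap are positive (ferrosilicon, scrap grade A, pure iron = 0). The manganese, nickel, chromium requirements are met with equality.
So ferrochrome = 0.8295 kg, ferromanganese = 1.472 kg, cast iron scrap = 3.511 kg.
Hence cost = 1.91·0.8295 + 0.88·1.472 + 0.18·3.511 = €3.5117.

€3.51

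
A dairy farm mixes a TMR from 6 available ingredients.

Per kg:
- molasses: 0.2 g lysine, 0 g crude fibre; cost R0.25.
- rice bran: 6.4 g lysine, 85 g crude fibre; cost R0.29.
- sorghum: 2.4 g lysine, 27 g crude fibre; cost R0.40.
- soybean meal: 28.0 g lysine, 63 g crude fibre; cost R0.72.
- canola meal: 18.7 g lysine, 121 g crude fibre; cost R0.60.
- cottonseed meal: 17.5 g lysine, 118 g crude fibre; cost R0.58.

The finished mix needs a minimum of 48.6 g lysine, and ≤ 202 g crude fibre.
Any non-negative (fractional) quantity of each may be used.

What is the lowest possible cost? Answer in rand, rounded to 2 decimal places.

R1.25

This is a linear program. Let x1 = kg of molasses, x2 = kg of rice bran, x3 = kg of sorghum, x4 = kg of soybean meal, x5 = kg of canola meal, x6 = kg of cottonseed meal.
Minimize 0.25x1 + 0.29x2 + 0.4x3 + 0.72x4 + 0.6x5 + 0.58x6 subject to:
  0.2x1 + 6.4x2 + 2.4x3 + 28x4 + 18.7x5 + 17.5x6 ≥ 48.6   (lysine)
  85x2 + 27x3 + 63x4 + 121x5 + 118x6 ≤ 202   (crude fibre)
  x1, x2, x3, x4, x5, x6 ≥ 0.
At the optimum only soybean meal is positive (molasses, rice bran, sorghum, canola meal, cottonseed meal = 0). The lysine requirement is met with equality.
Solving gives x4 = 1.736.
Cost = 0.72·1.736 = 1.2499.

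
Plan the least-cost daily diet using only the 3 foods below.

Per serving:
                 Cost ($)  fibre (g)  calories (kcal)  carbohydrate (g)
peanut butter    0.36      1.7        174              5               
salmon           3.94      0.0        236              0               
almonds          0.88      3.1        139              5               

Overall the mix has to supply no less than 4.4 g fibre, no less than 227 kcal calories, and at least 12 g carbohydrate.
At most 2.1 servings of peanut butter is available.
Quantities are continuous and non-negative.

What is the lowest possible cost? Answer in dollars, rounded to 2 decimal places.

$1.02

Treat it as an LP. Let x1 = servings of peanut butter, x2 = servings of salmon, x3 = servings of almonds.
Minimise 0.36x1 + 3.94x2 + 0.88x3 subject to:
  1.7x1 + 3.1x3 ≥ 4.4   (fibre)
  174x1 + 236x2 + 139x3 ≥ 227   (calories)
  5x1 + 5x3 ≥ 12   (carbohydrate)
  x1 ≤ 2.1
  x1, x2, x3 ≥ 0.
The optimal basis is {peanut butter, almonds}; salmon drops out. There the carbohydrate and the peanut butter cap constraints are tight.
Solving gives x1 = 2.1, x3 = 0.3.
Objective = 0.36·2.1 + 0.88·0.3 = 1.0200.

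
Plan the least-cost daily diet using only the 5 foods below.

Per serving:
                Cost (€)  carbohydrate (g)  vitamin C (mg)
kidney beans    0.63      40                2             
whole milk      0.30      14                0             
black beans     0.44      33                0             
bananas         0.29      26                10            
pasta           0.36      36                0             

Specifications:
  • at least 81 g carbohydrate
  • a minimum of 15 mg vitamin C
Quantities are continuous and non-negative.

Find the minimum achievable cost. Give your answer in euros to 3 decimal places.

€0.855

Treat it as an LP. Let x1 = servings of kidney beans, x2 = servings of whole milk, x3 = servings of black beans, x4 = servings of bananas, x5 = servings of pasta.
Minimize 0.63x1 + 0.3x2 + 0.44x3 + 0.29x4 + 0.36x5 with:
  40x1 + 14x2 + 33x3 + 26x4 + 36x5 ≥ 81   (carbohydrate)
  2x1 + 10x4 ≥ 15   (vitamin C)
  x1, x2, x3, x4, x5 ≥ 0.
The minimum-cost mix takes nothing from kidney beans, whole milk, black beans — only bananas, pasta. Binding constraints: carbohydrate and vitamin C.
That vertex is x4 = 1.5, x5 = 1.167.
Total cost: 0.29·1.5 + 0.36·1.167 = 0.85512.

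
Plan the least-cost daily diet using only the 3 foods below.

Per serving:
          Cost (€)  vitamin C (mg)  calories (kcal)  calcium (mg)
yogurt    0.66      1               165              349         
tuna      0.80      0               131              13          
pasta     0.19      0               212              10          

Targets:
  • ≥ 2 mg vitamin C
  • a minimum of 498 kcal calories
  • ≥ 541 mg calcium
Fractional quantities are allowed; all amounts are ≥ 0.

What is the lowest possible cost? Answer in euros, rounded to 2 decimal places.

Set it up as a linear program. Let x1 = servings of yogurt, x2 = servings of tuna, x3 = servings of pasta.
min 0.66x1 + 0.8x2 + 0.19x3 s.t.:
  1x1 ≥ 2   (vitamin C)
  165x1 + 131x2 + 212x3 ≥ 498   (calories)
  349x1 + 13x2 + 10x3 ≥ 541   (calcium)
  x1, x2, x3 ≥ 0.
The cheapest feasible vertex uses only yogurt, pasta; tuna is not used. The vitamin C and calories requirements are met with equality.
So yogurt = 2 servings, pasta = 0.7925 servings.
Total cost: 0.66·2 + 0.19·0.7925 = 1.4706.

€1.47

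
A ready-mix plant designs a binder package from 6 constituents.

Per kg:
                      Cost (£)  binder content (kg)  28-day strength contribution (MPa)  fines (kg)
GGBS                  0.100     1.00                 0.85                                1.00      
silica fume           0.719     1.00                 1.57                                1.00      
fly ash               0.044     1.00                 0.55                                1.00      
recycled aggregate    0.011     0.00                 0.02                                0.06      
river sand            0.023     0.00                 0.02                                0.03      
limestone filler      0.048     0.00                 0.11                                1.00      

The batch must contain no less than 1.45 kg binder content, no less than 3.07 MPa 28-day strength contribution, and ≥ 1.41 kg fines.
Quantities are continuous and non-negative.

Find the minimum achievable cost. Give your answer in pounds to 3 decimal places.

Set it up as a linear program. Let x1 = kg of GGBS, x2 = kg of silica fume, x3 = kg of fly ash, x4 = kg of recycled aggregate, x5 = kg of river sand, x6 = kg of limestone filler.
min 0.1x1 + 0.719x2 + 0.044x3 + 0.011x4 + 0.023x5 + 0.048x6 with:
  1x1 + 1x2 + 1x3 ≥ 1.45   (binder content)
  0.85x1 + 1.57x2 + 0.55x3 + 0.02x4 + 0.02x5 + 0.11x6 ≥ 3.07   (28-day strength contribution)
  1x1 + 1x2 + 1x3 + 0.06x4 + 0.03x5 + 1x6 ≥ 1.41   (fines)
  x1, x2, x3, x4, x5, x6 ≥ 0.
The cheapest feasible vertex uses only fly ash; GGBS, silica fume, recycled aggregate, river sand, limestone filler are not used. The 28-day strength contribution requirement is met with equality.
That vertex is x3 = 5.582.
Hence cost = 0.044·5.582 = £0.24561.

£0.246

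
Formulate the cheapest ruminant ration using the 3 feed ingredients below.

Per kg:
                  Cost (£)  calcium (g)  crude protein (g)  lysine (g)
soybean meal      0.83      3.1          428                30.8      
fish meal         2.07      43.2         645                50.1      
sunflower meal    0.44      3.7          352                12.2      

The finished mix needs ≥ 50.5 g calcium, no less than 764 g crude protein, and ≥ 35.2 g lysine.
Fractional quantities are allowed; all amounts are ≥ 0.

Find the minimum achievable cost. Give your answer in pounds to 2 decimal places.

Let x1 = kg of soybean meal, x2 = kg of fish meal, x3 = kg of sunflower meal.
Minimize 0.83x1 + 2.07x2 + 0.44x3 with:
  3.1x1 + 43.2x2 + 3.7x3 ≥ 50.5   (calcium)
  428x1 + 645x2 + 352x3 ≥ 764   (crude protein)
  30.8x1 + 50.1x2 + 12.2x3 ≥ 35.2   (lysine)
  x1, x2, x3 ≥ 0.
The minimum-cost mix takes nothing from soybean meal — only fish meal, sunflower meal. There the calcium and crude protein constraints are tight.
Solving gives x2 = 1.166, x3 = 0.03372.
Objective = 2.07·1.166 + 0.44·0.03372 = 2.4285.

£2.43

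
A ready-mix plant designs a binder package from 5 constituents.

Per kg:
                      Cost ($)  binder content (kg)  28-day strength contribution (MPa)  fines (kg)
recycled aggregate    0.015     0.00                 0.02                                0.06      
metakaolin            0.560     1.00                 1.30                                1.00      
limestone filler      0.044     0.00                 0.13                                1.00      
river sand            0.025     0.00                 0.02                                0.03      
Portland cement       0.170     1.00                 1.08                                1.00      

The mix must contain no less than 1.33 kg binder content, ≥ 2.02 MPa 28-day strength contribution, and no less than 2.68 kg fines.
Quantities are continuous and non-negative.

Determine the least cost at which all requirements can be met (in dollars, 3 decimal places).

$0.340

Set it up as a linear program. Let x1 = kg of recycled aggregate, x2 = kg of metakaolin, x3 = kg of limestone filler, x4 = kg of river sand, x5 = kg of Portland cement.
Minimize 0.015x1 + 0.56x2 + 0.044x3 + 0.025x4 + 0.17x5 with:
  1x2 + 1x5 ≥ 1.33   (binder content)
  0.02x1 + 1.3x2 + 0.13x3 + 0.02x4 + 1.08x5 ≥ 2.02   (28-day strength contribution)
  0.06x1 + 1x2 + 1x3 + 0.03x4 + 1x5 ≥ 2.68   (fines)
  x1, x2, x3, x4, x5 ≥ 0.
The minimum-cost mix takes nothing from recycled aggregate, metakaolin, river sand — only limestone filler, Portland cement. Binding constraints: 28-day strength contribution and fines.
That vertex is x3 = 0.9204, x5 = 1.76.
Total cost: 0.044·0.9204 + 0.17·1.76 = 0.33970.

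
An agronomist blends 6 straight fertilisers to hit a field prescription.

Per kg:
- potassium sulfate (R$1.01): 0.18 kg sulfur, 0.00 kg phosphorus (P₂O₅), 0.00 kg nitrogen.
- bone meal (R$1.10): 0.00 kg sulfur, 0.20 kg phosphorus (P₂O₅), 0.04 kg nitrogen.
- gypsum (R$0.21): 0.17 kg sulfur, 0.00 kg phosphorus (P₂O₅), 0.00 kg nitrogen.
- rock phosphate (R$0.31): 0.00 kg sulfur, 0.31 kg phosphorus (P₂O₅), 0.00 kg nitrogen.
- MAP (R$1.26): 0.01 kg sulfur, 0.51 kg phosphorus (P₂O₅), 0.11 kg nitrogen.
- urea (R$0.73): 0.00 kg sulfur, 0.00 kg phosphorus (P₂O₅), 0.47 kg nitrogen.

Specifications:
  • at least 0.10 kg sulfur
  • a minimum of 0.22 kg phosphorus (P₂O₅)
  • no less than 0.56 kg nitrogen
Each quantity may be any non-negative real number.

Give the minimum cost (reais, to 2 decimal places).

R$1.21

Treat it as an LP. Let x1 = kg of potassium sulfate, x2 = kg of bone meal, x3 = kg of gypsum, x4 = kg of rock phosphate, x5 = kg of MAP, x6 = kg of urea.
min 1.01x1 + 1.1x2 + 0.21x3 + 0.31x4 + 1.26x5 + 0.73x6 subject to:
  0.18x1 + 0.17x3 + 0.01x5 ≥ 0.1   (sulfur)
  0.2x2 + 0.31x4 + 0.51x5 ≥ 0.22   (phosphorus (P₂O₅))
  0.04x2 + 0.11x5 + 0.47x6 ≥ 0.56   (nitrogen)
  x1, x2, x3, x4, x5, x6 ≥ 0.
At the optimum only gypsum, rock phosphate, urea are positive (potassium sulfate, bone meal, MAP = 0). The sulfur, phosphorus (P₂O₅), nitrogen requirements are met with equality.
Solving gives x3 = 0.5882, x4 = 0.7097, x6 = 1.191.
Cost = 0.21·0.5882 + 0.31·0.7097 + 0.73·1.191 = 1.2130.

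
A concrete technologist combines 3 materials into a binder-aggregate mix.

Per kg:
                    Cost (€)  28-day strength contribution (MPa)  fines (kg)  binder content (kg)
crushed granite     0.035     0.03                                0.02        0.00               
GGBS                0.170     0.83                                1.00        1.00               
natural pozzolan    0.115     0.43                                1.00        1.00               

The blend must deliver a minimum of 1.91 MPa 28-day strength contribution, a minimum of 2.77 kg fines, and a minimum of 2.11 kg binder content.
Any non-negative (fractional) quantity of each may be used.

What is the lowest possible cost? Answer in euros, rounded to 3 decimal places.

Let x1 = kg of crushed granite, x2 = kg of GGBS, x3 = kg of natural pozzolan.
Minimise 0.035x1 + 0.17x2 + 0.115x3 with:
  0.03x1 + 0.83x2 + 0.43x3 ≥ 1.91   (28-day strength contribution)
  0.02x1 + 1x2 + 1x3 ≥ 2.77   (fines)
  1x2 + 1x3 ≥ 2.11   (binder content)
  x1, x2, x3 ≥ 0.
At the optimum only GGBS, natural pozzolan are positive (crushed granite = 0). There the 28-day strength contribution and fines constraints are tight.
Solving gives x2 = 1.797, x3 = 0.9727.
Cost = 0.17·1.797 + 0.115·0.9727 = 0.41735.

€0.417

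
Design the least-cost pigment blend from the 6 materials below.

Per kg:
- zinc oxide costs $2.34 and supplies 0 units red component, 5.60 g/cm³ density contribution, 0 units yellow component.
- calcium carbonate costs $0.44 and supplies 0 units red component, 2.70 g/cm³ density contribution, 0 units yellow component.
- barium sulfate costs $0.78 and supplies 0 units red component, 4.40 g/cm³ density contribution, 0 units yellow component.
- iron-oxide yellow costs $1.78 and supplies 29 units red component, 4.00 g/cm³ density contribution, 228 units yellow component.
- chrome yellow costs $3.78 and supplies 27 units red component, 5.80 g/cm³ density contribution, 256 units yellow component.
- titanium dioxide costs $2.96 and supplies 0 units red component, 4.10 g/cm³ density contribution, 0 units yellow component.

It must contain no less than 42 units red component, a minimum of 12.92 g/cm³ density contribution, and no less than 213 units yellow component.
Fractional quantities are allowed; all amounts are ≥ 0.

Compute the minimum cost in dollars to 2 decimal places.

$3.74

Set it up as a linear program. Let x1 = kg of zinc oxide, x2 = kg of calcium carbonate, x3 = kg of barium sulfate, x4 = kg of iron-oxide yellow, x5 = kg of chrome yellow, x6 = kg of titanium dioxide.
min 2.34x1 + 0.44x2 + 0.78x3 + 1.78x4 + 3.78x5 + 2.96x6 s.t.:
  29x4 + 27x5 ≥ 42   (red component)
  5.6x1 + 2.7x2 + 4.4x3 + 4x4 + 5.8x5 + 4.1x6 ≥ 12.92   (density contribution)
  228x4 + 256x5 ≥ 213   (yellow component)
  x1, x2, x3, x4, x5, x6 ≥ 0.
The minimum-cost mix takes nothing from zinc oxide, barium sulfate, chrome yellow, titanium dioxide — only calcium carbonate, iron-oxide yellow. Binding constraints: red component and density contribution.
So calcium carbonate = 2.64 kg, iron-oxide yellow = 1.448 kg.
Hence cost = 0.44·2.64 + 1.78·1.448 = $3.7390.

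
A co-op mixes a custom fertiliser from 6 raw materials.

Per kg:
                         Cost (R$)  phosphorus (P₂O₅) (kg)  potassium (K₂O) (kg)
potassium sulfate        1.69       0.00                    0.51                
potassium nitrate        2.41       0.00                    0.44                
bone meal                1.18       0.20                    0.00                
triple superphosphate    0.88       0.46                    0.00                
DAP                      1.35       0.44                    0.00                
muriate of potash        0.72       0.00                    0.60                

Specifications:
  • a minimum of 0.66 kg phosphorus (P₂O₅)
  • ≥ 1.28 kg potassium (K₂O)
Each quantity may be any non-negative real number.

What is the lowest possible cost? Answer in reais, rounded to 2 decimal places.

R$2.80

Let x1 = kg of potassium sulfate, x2 = kg of potassium nitrate, x3 = kg of bone meal, x4 = kg of triple superphosphate, x5 = kg of DAP, x6 = kg of muriate of potash.
Minimize 1.69x1 + 2.41x2 + 1.18x3 + 0.88x4 + 1.35x5 + 0.72x6 with:
  0.2x3 + 0.46x4 + 0.44x5 ≥ 0.66   (phosphorus (P₂O₅))
  0.51x1 + 0.44x2 + 0.6x6 ≥ 1.28   (potassium (K₂O))
  x1, x2, x3, x4, x5, x6 ≥ 0.
At the optimum only triple superphosphate, muriate of potash are positive (potassium sulfate, potassium nitrate, bone meal, DAP = 0). There the phosphorus (P₂O₅) and potassium (K₂O) constraints are tight.
Solving gives x4 = 1.435, x6 = 2.133.
Hence cost = 0.88·1.435 + 0.72·2.133 = R$2.7986.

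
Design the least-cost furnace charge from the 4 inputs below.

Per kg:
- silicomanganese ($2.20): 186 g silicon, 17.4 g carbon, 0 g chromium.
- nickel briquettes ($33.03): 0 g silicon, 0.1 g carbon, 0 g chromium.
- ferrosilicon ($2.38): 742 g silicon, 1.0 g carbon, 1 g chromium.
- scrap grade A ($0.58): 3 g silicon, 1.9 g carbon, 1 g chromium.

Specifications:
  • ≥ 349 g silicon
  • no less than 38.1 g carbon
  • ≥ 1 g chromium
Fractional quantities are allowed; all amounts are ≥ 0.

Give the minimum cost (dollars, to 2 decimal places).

$5.16

This is a linear program. Let x1 = kg of silicomanganese, x2 = kg of nickel briquettes, x3 = kg of ferrosilicon, x4 = kg of scrap grade A.
Minimize 2.2x1 + 33.03x2 + 2.38x3 + 0.58x4 subject to:
  186x1 + 742x3 + 3x4 ≥ 349   (silicon)
  17.4x1 + 0.1x2 + 1x3 + 1.9x4 ≥ 38.1   (carbon)
  1x3 + 1x4 ≥ 1   (chromium)
  x1, x2, x3, x4 ≥ 0.
The cheapest feasible vertex uses only silicomanganese, scrap grade A; nickel briquettes, ferrosilicon are not used. There the carbon and chromium constraints are tight.
Optimal quantities: silicomanganese = 2.08 kg, scrap grade A = 1 kg.
Cost = 2.2·2.08 + 0.58·1 = 5.1560.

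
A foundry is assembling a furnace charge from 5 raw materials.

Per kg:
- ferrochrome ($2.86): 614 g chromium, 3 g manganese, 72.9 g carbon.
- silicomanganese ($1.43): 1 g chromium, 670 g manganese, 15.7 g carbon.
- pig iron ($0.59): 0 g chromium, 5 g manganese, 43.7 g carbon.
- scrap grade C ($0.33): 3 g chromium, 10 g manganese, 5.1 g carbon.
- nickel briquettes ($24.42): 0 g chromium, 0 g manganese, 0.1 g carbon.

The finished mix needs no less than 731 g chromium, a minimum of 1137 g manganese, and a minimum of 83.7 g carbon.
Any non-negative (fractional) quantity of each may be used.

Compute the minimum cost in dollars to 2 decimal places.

$5.82

Let x1 = kg of ferrochrome, x2 = kg of silicomanganese, x3 = kg of pig iron, x4 = kg of scrap grade C, x5 = kg of nickel briquettes.
Minimize 2.86x1 + 1.43x2 + 0.59x3 + 0.33x4 + 24.42x5 s.t.:
  614x1 + 1x2 + 3x4 ≥ 731   (chromium)
  3x1 + 670x2 + 5x3 + 10x4 ≥ 1137   (manganese)
  72.9x1 + 15.7x2 + 43.7x3 + 5.1x4 + 0.1x5 ≥ 83.7   (carbon)
  x1, x2, x3, x4, x5 ≥ 0.
The optimal basis is {ferrochrome, silicomanganese}; pig iron, scrap grade C, nickel briquettes drop out. Binding constraints: chromium and manganese.
Optimal quantities: ferrochrome = 1.188 kg, silicomanganese = 1.692 kg.
Total cost: 2.86·1.188 + 1.43·1.692 = 5.8172.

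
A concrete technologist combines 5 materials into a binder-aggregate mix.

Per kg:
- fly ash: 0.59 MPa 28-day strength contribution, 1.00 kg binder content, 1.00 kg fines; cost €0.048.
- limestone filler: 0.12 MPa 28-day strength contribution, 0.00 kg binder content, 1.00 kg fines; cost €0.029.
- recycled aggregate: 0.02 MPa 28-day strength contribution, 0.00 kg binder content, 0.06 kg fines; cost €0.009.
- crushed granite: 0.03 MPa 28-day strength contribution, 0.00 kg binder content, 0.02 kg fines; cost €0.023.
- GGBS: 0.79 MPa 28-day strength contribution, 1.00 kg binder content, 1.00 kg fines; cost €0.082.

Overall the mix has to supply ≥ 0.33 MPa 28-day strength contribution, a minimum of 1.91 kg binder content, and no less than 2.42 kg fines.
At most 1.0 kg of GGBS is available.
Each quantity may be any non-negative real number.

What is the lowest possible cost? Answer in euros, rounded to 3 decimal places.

€0.106

Let x1 = kg of fly ash, x2 = kg of limestone filler, x3 = kg of recycled aggregate, x4 = kg of crushed granite, x5 = kg of GGBS.
Minimize 0.048x1 + 0.029x2 + 0.009x3 + 0.023x4 + 0.082x5 subject to:
  0.59x1 + 0.12x2 + 0.02x3 + 0.03x4 + 0.79x5 ≥ 0.33   (28-day strength contribution)
  1x1 + 1x5 ≥ 1.91   (binder content)
  1x1 + 1x2 + 0.06x3 + 0.02x4 + 1x5 ≥ 2.42   (fines)
  x5 ≤ 1
  x1, x2, x3, x4, x5 ≥ 0.
The cheapest feasible vertex uses only fly ash, limestone filler; recycled aggregate, crushed granite, GGBS are not used. There the binder content and fines constraints are tight.
Optimal quantities: fly ash = 1.91 kg, limestone filler = 0.51 kg.
Hence cost = 0.048·1.91 + 0.029·0.51 = €0.10647.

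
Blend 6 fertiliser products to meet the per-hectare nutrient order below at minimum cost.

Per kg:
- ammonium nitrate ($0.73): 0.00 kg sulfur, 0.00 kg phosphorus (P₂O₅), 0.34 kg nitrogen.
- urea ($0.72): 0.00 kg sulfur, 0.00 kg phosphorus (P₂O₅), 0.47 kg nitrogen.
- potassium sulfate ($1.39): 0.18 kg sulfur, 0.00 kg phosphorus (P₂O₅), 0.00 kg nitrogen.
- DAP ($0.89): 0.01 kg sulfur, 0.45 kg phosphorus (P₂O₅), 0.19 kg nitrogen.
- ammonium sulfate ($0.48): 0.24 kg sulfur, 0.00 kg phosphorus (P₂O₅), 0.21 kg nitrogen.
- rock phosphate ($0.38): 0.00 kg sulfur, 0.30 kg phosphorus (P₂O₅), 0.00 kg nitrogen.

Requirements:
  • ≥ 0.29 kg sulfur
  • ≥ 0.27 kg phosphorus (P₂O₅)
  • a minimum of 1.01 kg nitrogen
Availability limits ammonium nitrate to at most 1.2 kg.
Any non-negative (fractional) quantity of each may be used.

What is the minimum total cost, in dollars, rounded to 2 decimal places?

$2.08

Set it up as a linear program. Let x1 = kg of ammonium nitrate, x2 = kg of urea, x3 = kg of potassium sulfate, x4 = kg of DAP, x5 = kg of ammonium sulfate, x6 = kg of rock phosphate.
Minimize 0.73x1 + 0.72x2 + 1.39x3 + 0.89x4 + 0.48x5 + 0.38x6 subject to:
  0.18x3 + 0.01x4 + 0.24x5 ≥ 0.29   (sulfur)
  0.45x4 + 0.3x6 ≥ 0.27   (phosphorus (P₂O₅))
  0.34x1 + 0.47x2 + 0.19x4 + 0.21x5 ≥ 1.01   (nitrogen)
  x1 ≤ 1.2
  x1, x2, x3, x4, x5, x6 ≥ 0.
The minimum-cost mix takes nothing from ammonium nitrate, potassium sulfate, DAP — only urea, ammonium sulfate, rock phosphate. The sulfur, phosphorus (P₂O₅), nitrogen requirements are met with equality.
Optimal quantities: urea = 1.609 kg, ammonium sulfate = 1.208 kg, rock phosphate = 0.9 kg.
Total cost: 0.72·1.609 + 0.48·1.208 + 0.38·0.9 = 2.0803.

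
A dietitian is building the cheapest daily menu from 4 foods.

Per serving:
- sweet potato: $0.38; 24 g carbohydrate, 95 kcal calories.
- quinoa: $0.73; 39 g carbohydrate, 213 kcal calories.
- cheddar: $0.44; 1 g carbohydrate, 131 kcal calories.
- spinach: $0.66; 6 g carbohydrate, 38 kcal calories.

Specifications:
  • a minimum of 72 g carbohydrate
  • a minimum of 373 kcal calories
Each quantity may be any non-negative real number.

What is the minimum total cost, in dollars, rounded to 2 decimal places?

$1.31

This is a linear program. Let x1 = servings of sweet potato, x2 = servings of quinoa, x3 = servings of cheddar, x4 = servings of spinach.
min 0.38x1 + 0.73x2 + 0.44x3 + 0.66x4 subject to:
  24x1 + 39x2 + 1x3 + 6x4 ≥ 72   (carbohydrate)
  95x1 + 213x2 + 131x3 + 38x4 ≥ 373   (calories)
  x1, x2, x3, x4 ≥ 0.
The minimum-cost mix takes nothing from cheddar, spinach — only sweet potato, quinoa. Binding constraints: carbohydrate and calories.
That vertex is x1 = 0.5608, x2 = 1.501.
Hence cost = 0.38·0.5608 + 0.73·1.501 = $1.3088.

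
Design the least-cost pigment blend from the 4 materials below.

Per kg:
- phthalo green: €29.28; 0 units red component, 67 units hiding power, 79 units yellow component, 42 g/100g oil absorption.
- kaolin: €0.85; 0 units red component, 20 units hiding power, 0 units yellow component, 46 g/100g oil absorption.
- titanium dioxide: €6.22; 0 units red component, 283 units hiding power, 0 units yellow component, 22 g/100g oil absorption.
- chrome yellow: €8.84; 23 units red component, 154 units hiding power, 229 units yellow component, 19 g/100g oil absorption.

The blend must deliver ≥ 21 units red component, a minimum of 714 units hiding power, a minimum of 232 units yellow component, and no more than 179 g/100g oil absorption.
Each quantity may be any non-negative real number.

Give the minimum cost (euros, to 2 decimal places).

Set it up as a linear program. Let x1 = kg of phthalo green, x2 = kg of kaolin, x3 = kg of titanium dioxide, x4 = kg of chrome yellow.
Minimise 29.28x1 + 0.85x2 + 6.22x3 + 8.84x4 subject to:
  23x4 ≥ 21   (red component)
  67x1 + 20x2 + 283x3 + 154x4 ≥ 714   (hiding power)
  79x1 + 229x4 ≥ 232   (yellow component)
  42x1 + 46x2 + 22x3 + 19x4 ≤ 179   (oil absorption)
  x1, x2, x3, x4 ≥ 0.
At the optimum only titanium dioxide, chrome yellow are positive (phthalo green, kaolin = 0). There the hiding power and yellow component constraints are tight.
Optimal quantities: titanium dioxide = 1.972 kg, chrome yellow = 1.013 kg.
Objective = 6.22·1.972 + 8.84·1.013 = 21.2208.

€21.22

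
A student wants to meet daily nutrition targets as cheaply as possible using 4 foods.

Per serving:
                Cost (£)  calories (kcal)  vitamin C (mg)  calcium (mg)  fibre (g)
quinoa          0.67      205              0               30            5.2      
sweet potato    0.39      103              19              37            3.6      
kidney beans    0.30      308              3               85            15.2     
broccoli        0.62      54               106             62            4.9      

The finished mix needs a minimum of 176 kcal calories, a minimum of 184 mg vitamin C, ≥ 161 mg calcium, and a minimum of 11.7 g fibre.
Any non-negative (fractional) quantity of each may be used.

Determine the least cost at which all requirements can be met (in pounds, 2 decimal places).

Treat it as an LP. Let x1 = servings of quinoa, x2 = servings of sweet potato, x3 = servings of kidney beans, x4 = servings of broccoli.
Minimise 0.67x1 + 0.39x2 + 0.3x3 + 0.62x4 subject to:
  205x1 + 103x2 + 308x3 + 54x4 ≥ 176   (calories)
  19x2 + 3x3 + 106x4 ≥ 184   (vitamin C)
  30x1 + 37x2 + 85x3 + 62x4 ≥ 161   (calcium)
  5.2x1 + 3.6x2 + 15.2x3 + 4.9x4 ≥ 11.7   (fibre)
  x1, x2, x3, x4 ≥ 0.
At the optimum only kidney beans, broccoli are positive (quinoa, sweet potato = 0). Binding constraints: vitamin C and calcium.
Optimal quantities: kidney beans = 0.6412 servings, broccoli = 1.718 servings.
Cost = 0.3·0.6412 + 0.62·1.718 = 1.2575.

£1.26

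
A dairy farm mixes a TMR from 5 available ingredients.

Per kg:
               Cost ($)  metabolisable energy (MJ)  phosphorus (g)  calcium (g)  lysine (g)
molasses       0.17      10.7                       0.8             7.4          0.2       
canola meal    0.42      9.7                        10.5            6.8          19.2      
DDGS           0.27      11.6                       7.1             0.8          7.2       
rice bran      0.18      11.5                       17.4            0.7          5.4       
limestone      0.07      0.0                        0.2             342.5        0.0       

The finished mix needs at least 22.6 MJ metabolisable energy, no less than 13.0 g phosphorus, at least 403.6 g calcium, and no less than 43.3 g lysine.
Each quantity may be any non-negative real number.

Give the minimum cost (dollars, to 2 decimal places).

$1.03

Let x1 = kg of molasses, x2 = kg of canola meal, x3 = kg of DDGS, x4 = kg of rice bran, x5 = kg of limestone.
Minimise 0.17x1 + 0.42x2 + 0.27x3 + 0.18x4 + 0.07x5 with:
  10.7x1 + 9.7x2 + 11.6x3 + 11.5x4 ≥ 22.6   (metabolisable energy)
  0.8x1 + 10.5x2 + 7.1x3 + 17.4x4 + 0.2x5 ≥ 13   (phosphorus)
  7.4x1 + 6.8x2 + 0.8x3 + 0.7x4 + 342.5x5 ≥ 403.6   (calcium)
  0.2x1 + 19.2x2 + 7.2x3 + 5.4x4 ≥ 43.3   (lysine)
  x1, x2, x3, x4, x5 ≥ 0.
The minimum-cost mix takes nothing from molasses, DDGS — only canola meal, rice bran, limestone. Binding constraints: metabolisable energy, calcium, lysine.
That vertex is x2 = 2.232, x4 = 0.08259, x5 = 1.134.
Total cost: 0.42·2.232 + 0.18·0.08259 + 0.07·1.134 = 1.0317.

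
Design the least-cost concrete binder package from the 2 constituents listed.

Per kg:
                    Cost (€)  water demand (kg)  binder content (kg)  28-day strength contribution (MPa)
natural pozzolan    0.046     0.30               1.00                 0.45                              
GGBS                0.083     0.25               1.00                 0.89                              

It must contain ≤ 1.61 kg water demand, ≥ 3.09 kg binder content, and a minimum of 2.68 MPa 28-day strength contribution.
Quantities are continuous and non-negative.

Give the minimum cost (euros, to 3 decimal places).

€0.251

Let x1 = kg of natural pozzolan, x2 = kg of GGBS.
min 0.046x1 + 0.083x2 subject to:
  0.3x1 + 0.25x2 ≤ 1.61   (water demand)
  1x1 + 1x2 ≥ 3.09   (binder content)
  0.45x1 + 0.89x2 ≥ 2.68   (28-day strength contribution)
  x1, x2 ≥ 0.
Both inputs are positive at the optimum. Binding constraints: binder content and 28-day strength contribution.
So natural pozzolan = 0.1593 kg, GGBS = 2.931 kg.
Cost = 0.046·0.1593 + 0.083·2.931 = 0.25060.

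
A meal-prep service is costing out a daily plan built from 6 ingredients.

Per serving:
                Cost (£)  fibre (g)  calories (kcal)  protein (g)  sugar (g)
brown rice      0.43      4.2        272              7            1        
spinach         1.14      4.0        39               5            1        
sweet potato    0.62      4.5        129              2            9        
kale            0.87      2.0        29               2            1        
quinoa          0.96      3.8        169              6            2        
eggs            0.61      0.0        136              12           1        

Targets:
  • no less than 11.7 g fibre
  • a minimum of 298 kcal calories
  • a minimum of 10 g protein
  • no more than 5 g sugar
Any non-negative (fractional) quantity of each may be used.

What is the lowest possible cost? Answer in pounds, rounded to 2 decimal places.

£1.20

This is a linear program. Let x1 = servings of brown rice, x2 = servings of spinach, x3 = servings of sweet potato, x4 = servings of kale, x5 = servings of quinoa, x6 = servings of eggs.
Minimise 0.43x1 + 1.14x2 + 0.62x3 + 0.87x4 + 0.96x5 + 0.61x6 subject to:
  4.2x1 + 4x2 + 4.5x3 + 2x4 + 3.8x5 ≥ 11.7   (fibre)
  272x1 + 39x2 + 129x3 + 29x4 + 169x5 + 136x6 ≥ 298   (calories)
  7x1 + 5x2 + 2x3 + 2x4 + 6x5 + 12x6 ≥ 10   (protein)
  1x1 + 1x2 + 9x3 + 1x4 + 2x5 + 1x6 ≤ 5   (sugar)
  x1, x2, x3, x4, x5, x6 ≥ 0.
The optimal basis is {brown rice}; spinach, sweet potato, kale, quinoa, eggs drop out. There the fibre constraint is tight.
Solving gives x1 = 2.786.
Objective = 0.43·2.786 = 1.1980.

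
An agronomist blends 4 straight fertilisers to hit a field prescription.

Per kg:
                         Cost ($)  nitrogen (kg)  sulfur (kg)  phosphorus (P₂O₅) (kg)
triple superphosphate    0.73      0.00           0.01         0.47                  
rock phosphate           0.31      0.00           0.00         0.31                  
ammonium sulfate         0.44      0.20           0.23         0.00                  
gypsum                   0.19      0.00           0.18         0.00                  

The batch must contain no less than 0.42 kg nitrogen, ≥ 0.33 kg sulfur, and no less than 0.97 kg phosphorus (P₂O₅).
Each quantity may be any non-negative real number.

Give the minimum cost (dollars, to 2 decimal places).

Treat it as an LP. Let x1 = kg of triple superphosphate, x2 = kg of rock phosphate, x3 = kg of ammonium sulfate, x4 = kg of gypsum.
Minimize 0.73x1 + 0.31x2 + 0.44x3 + 0.19x4 s.t.:
  0.2x3 ≥ 0.42   (nitrogen)
  0.01x1 + 0.23x3 + 0.18x4 ≥ 0.33   (sulfur)
  0.47x1 + 0.31x2 ≥ 0.97   (phosphorus (P₂O₅))
  x1, x2, x3, x4 ≥ 0.
The optimal basis is {rock phosphate, ammonium sulfate}; triple superphosphate, gypsum drop out. There the nitrogen and phosphorus (P₂O₅) constraints are tight.
Solving gives x2 = 3.129, x3 = 2.1.
Cost = 0.31·3.129 + 0.44·2.1 = 1.8940.

$1.89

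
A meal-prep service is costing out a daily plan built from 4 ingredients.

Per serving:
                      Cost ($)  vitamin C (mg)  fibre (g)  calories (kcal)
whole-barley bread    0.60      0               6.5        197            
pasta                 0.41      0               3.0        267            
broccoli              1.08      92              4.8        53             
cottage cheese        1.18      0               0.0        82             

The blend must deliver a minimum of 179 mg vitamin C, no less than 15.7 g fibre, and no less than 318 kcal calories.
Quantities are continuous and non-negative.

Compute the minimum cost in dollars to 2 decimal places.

Let x1 = servings of whole-barley bread, x2 = servings of pasta, x3 = servings of broccoli, x4 = servings of cottage cheese.
min 0.6x1 + 0.41x2 + 1.08x3 + 1.18x4 s.t.:
  92x3 ≥ 179   (vitamin C)
  6.5x1 + 3x2 + 4.8x3 ≥ 15.7   (fibre)
  197x1 + 267x2 + 53x3 + 82x4 ≥ 318   (calories)
  x1, x2, x3, x4 ≥ 0.
The optimal basis is {whole-barley bread, pasta, broccoli}; cottage cheese drops out. There the vitamin C, fibre, calories constraints are tight.
Optimal quantities: whole-barley bread = 0.9207 servings, pasta = 0.1255 servings, broccoli = 1.946 servings.
Cost = 0.6·0.9207 + 0.41·0.1255 + 1.08·1.946 = 2.7056.

$2.71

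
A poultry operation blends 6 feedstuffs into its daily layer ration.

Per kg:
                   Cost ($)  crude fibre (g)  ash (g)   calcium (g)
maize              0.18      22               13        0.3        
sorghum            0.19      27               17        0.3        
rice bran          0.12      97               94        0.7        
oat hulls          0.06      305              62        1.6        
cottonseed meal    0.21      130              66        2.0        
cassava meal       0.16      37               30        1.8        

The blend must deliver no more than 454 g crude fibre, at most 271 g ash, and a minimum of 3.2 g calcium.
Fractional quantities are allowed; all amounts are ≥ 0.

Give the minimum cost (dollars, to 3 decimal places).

Let x1 = kg of maize, x2 = kg of sorghum, x3 = kg of rice bran, x4 = kg of oat hulls, x5 = kg of cottonseed meal, x6 = kg of cassava meal.
min 0.18x1 + 0.19x2 + 0.12x3 + 0.06x4 + 0.21x5 + 0.16x6 subject to:
  22x1 + 27x2 + 97x3 + 305x4 + 130x5 + 37x6 ≤ 454   (crude fibre)
  13x1 + 17x2 + 94x3 + 62x4 + 66x5 + 30x6 ≤ 271   (ash)
  0.3x1 + 0.3x2 + 0.7x3 + 1.6x4 + 2x5 + 1.8x6 ≥ 3.2   (calcium)
  x1, x2, x3, x4, x5, x6 ≥ 0.
At the optimum only oat hulls, cassava meal are positive (maize, sorghum, rice bran, cottonseed meal = 0). The crude fibre and calcium requirements are met with equality.
That vertex is x4 = 1.427, x6 = 0.5096.
Objective = 0.06·1.427 + 0.16·0.5096 = 0.16716.

$0.167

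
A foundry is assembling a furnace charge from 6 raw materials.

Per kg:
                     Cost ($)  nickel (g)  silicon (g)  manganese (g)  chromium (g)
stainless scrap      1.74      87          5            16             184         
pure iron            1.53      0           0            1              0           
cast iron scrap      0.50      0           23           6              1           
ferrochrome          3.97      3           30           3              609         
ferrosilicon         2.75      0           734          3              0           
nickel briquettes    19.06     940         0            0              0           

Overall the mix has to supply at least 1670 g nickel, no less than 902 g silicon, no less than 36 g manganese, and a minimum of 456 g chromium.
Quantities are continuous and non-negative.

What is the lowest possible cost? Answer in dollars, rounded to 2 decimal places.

$36.42

Treat it as an LP. Let x1 = kg of stainless scrap, x2 = kg of pure iron, x3 = kg of cast iron scrap, x4 = kg of ferrochrome, x5 = kg of ferrosilicon, x6 = kg of nickel briquettes.
Minimise 1.74x1 + 1.53x2 + 0.5x3 + 3.97x4 + 2.75x5 + 19.06x6 with:
  87x1 + 3x4 + 940x6 ≥ 1670   (nickel)
  5x1 + 23x3 + 30x4 + 734x5 ≥ 902   (silicon)
  16x1 + 1x2 + 6x3 + 3x4 + 3x5 ≥ 36   (manganese)
  184x1 + 1x3 + 609x4 ≥ 456   (chromium)
  x1, x2, x3, x4, x5, x6 ≥ 0.
The minimum-cost mix takes nothing from pure iron, cast iron scrap, ferrochrome, nickel briquettes — only stainless scrap, ferrosilicon. There the nickel and silicon constraints are tight.
Solving gives x1 = 19.195, x5 = 1.0981.
Hence cost = 1.74·19.195 + 2.75·1.0981 = $36.4191.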